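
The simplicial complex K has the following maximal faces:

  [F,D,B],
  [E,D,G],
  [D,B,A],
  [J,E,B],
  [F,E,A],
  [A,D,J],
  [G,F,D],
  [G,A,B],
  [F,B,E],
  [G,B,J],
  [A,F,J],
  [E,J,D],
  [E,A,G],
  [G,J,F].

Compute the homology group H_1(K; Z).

Take the total order A < B < D < E < F < G < J on the vertex set. Then K (dimension 2) consists of the simplices:

  0-simplices (7): A, B, D, E, F, G, J
  1-simplices (21): AB, AD, AE, AF, AG, AJ, BD, BE, BF, BG, BJ, DE, DF, DG, DJ, EF, EG, EJ, FG, FJ, GJ
  2-simplices (14): ABD, ABG, ADJ, AEF, AEG, AFJ, BDF, BEF, BEJ, BGJ, DEG, DEJ, DFG, FGJ

so the chain groups are C_0 ≅ Z^7, C_1 ≅ Z^21, C_2 ≅ Z^14.

The boundary map ∂_1: C_1 → C_0 maps an edge to its endpoints' difference, ∂[p,q] = q − p. For instance
  ∂AJ = J − A.
The 7×21 boundary matrix has rank 6 and Smith normal form diag(1,1,1,1,1,1).

The boundary map ∂_2: C_2 → C_1 maps a triangle to the signed sum of its edges. For instance
  ∂BEJ = EJ − BJ + BE,
  ∂DEG = EG − DG + DE.
As a 21×14 matrix over Z this has rank 13, with invariant factors (1,1,1,1,1,1,1,1,1,1,1,1,1).

Now H_k = ker ∂_k / im ∂_{k+1}, so:

  H_1: rank ker ∂_1 − rank ∂_2 = (21 − 6) − 13 = 2, and the invariant factors of ∂_2 are all 1, so H_1 = Z^2.

(K is a triangulation of the torus T^2.)

H_1 = Z^2.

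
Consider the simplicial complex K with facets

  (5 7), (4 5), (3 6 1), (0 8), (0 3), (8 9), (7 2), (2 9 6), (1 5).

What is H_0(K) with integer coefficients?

H_0 = Z.

Order the vertices as 0 < 1 < 2 < 3 < 4 < 5 < 6 < 7 < 8 < 9. Listing each simplex with vertices in this order, K has dimension 2 with simplices:

  0-simplices (10): [0], [1], [2], [3], [4], [5], [6], [7], [8], [9]
  1-simplices (13): [0,3], [0,8], [1,3], [1,5], [1,6], [2,6], [2,7], [2,9], [3,6], [4,5], [5,7], [6,9], [8,9]
  2-simplices (2): [1,3,6], [2,6,9]

so the chain groups are C_0 ≅ Z^10, C_1 ≅ Z^13, C_2 ≅ Z^2.

∂_1: C_1 → C_0 maps an edge to its endpoints' difference, ∂[p,q] = q − p.
The resulting 10×13 matrix has rank 9, and its Smith normal form has invariant factors (1,1,1,1,1,1,1,1,1).

The boundary map ∂_2: C_2 → C_1 acts by ∂[p,q,r] = [q,r] − [p,r] + [p,q]. For instance
  ∂[2,6,9] = [6,9] − [2,9] + [2,6],
  ∂[1,3,6] = [3,6] − [1,6] + [1,3].
The 13×2 boundary matrix has rank 2 and Smith normal form diag(1,1).

From H_k ≅ ker(∂_k) / im(∂_{k+1}) we obtain:

  H_0: rank C_0 − rank ∂_1 = 10 − 9 = 1, and the invariant factors of ∂_1 are all 1, so H_0 ≅ Z.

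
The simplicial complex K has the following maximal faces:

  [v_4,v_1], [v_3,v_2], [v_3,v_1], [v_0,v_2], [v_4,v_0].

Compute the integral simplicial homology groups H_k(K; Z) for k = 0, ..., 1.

Take the total order v_0 < v_1 < v_2 < v_3 < v_4 on the vertex set. Then K (dimension 1) consists of the simplices:

  0-simplices (5): [v_0], [v_1], [v_2], [v_3], [v_4]
  1-simplices (5): [v_0,v_2], [v_0,v_4], [v_1,v_3], [v_1,v_4], [v_2,v_3]

Hence C_0 ≅ Z^5, C_1 ≅ Z^5.

Boundary ∂_1: C_1 → C_0 is given by ∂[p,q] = [q] − [p]. For instance
  ∂[v_0,v_4] = [v_4] − [v_0].
As a 5×5 matrix over Z this has rank 4, with invariant factors (1,1,1,1).

Computing H_k = (kernel of ∂_k) / (image of ∂_{k+1}):

  H_0: rank C_0 − rank ∂_1 = 5 − 4 = 1, and the invariant factors of ∂_1 are all 1, so H_0 ≅ Z.
  H_1: rank ker ∂_1 − rank ∂_2 = (5 − 4) − 0 = 1, and there is no ∂_2, so H_1 ≅ Z.

H_0 = Z,  H_1 = Z.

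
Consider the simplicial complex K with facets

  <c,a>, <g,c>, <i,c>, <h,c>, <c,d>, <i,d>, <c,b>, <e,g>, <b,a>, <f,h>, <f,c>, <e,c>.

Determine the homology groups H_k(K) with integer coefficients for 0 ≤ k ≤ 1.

H_0 ≅ Z,  H_1 ≅ Z^4.

Fix the vertex order a < b < c < d < e < f < g < h < i and write every simplex with vertices in increasing order. Then dim K = 1 and the simplices of K are:

  0-simplices (9): a, b, c, d, e, f, g, h, i
  1-simplices (12): ab, ac, bc, cd, ce, cf, cg, ch, ci, di, eg, fh

giving chain groups C_0 ≅ Z^9, C_1 ≅ Z^12.

The boundary map ∂_1: C_1 → C_0 is given by ∂[p,q] = [q] − [p]. For instance
  ∂bc = c − b.
The 9×12 boundary matrix has rank 8 and Smith normal form diag(1,1,1,1,1,1,1,1).

Reading off H_k = ker ∂_k / im ∂_{k+1}:

  H_0: rank C_0 − rank ∂_1 = 9 − 8 = 1, and the invariant factors of ∂_1 are all 1, so H_0 = Z.
  H_1: rank ker ∂_1 − rank ∂_2 = (12 − 8) − 0 = 4, and there is no ∂_2, so H_1 = Z^4.

As a check, the Euler characteristic is 9 − 12 = -3, which agrees with 1 − 4 = -3.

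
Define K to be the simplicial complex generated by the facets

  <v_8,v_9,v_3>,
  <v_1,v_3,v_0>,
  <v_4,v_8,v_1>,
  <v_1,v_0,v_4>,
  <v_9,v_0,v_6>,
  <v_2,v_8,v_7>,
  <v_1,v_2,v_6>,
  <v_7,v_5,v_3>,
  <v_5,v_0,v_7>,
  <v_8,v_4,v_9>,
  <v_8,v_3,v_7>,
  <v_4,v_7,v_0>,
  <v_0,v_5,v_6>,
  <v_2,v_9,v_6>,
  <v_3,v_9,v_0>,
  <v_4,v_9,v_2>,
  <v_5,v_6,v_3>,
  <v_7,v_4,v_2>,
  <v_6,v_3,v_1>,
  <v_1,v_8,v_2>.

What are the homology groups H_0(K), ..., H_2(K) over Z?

Fix the vertex order v_0 < v_1 < v_2 < v_3 < v_4 < v_5 < v_6 < v_7 < v_8 < v_9 and write every simplex with vertices in increasing order. Then dim K = 2 and the simplices of K are:

  0-simplices (10): [v_0], [v_1], [v_2], [v_3], [v_4], [v_5], [v_6], [v_7], [v_8], [v_9]
  1-simplices (30): (30 of them)
  2-simplices (20): (20 of them)

so the chain groups are C_0 ≅ Z^10, C_1 ≅ Z^30, C_2 ≅ Z^20.

∂_1: C_1 → C_0 is given by ∂[p,q] = [q] − [p].
This gives a 10×30 integer matrix of rank 9; reducing to Smith normal form yields diagonal entries (1,1,1,1,1,1,1,1,1).

Boundary ∂_2: C_2 → C_1 acts by ∂[p,q,r] = [q,r] − [p,r] + [p,q]. For instance
  ∂[v_0,v_1,v_3] = [v_1,v_3] − [v_0,v_3] + [v_0,v_1],
  ∂[v_3,v_8,v_9] = [v_8,v_9] − [v_3,v_9] + [v_3,v_8].
The 30×20 boundary matrix has rank 20 and Smith normal form diag(1,1,1,1,1,1,1,1,1,1,1,1,1,1,1,1,1,1,1,2).

Now H_k = ker ∂_k / im ∂_{k+1}, so:

  H_0: rank C_0 − rank ∂_1 = 10 − 9 = 1, and the invariant factors of ∂_1 are all 1, so H_0 = Z.
  H_1: rank ker ∂_1 − rank ∂_2 = (30 − 9) − 20 = 1, and ∂_2 has invariant factor 2 > 1, so H_1 = Z ⊕ Z/2.
  H_2: rank ker ∂_2 − rank ∂_3 = (20 − 20) − 0 = 0, and there is no ∂_3, so H_2 = 0.

H_0 ≅ Z,  H_1 ≅ Z ⊕ Z/2,  H_2 = 0.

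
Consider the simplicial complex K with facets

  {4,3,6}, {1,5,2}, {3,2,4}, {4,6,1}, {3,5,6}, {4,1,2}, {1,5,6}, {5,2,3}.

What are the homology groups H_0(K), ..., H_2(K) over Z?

We work with the vertex ordering 1 < 2 < 3 < 4 < 5 < 6. The simplices of K, each written with vertices in increasing order, are:

  0-simplices (6): [1], [2], [3], [4], [5], [6]
  1-simplices (12): [1,2], [1,4], [1,5], [1,6], [2,3], [2,4], [2,5], [3,4], [3,5], [3,6], [4,6], [5,6]
  2-simplices (8): [1,2,4], [1,2,5], [1,4,6], [1,5,6], [2,3,4], [2,3,5], [3,4,6], [3,5,6]

Hence C_0 ≅ Z^6, C_1 ≅ Z^12, C_2 ≅ Z^8.

The boundary map ∂_1: C_1 → C_0 maps an edge to its endpoints' difference, ∂[p,q] = q − p. For instance
  ∂[3,4] = [4] − [3].
The 6×12 boundary matrix has rank 5 and Smith normal form diag(1,1,1,1,1).

The boundary map ∂_2: C_2 → C_1 acts by ∂[p,q,r] = [q,r] − [p,r] + [p,q]. For instance
  ∂[2,3,4] = [3,4] − [2,4] + [2,3],
  ∂[3,5,6] = [5,6] − [3,6] + [3,5].
The 12×8 boundary matrix has rank 7 and Smith normal form diag(1,1,1,1,1,1,1).

Now H_k = ker ∂_k / im ∂_{k+1}, so:

  H_0: rank C_0 − rank ∂_1 = 6 − 5 = 1, and the invariant factors of ∂_1 are all 1, so H_0 = Z.
  H_1: rank ker ∂_1 − rank ∂_2 = (12 − 5) − 7 = 0, and the invariant factors of ∂_2 are all 1, so H_1 = 0.
  H_2: rank ker ∂_2 − rank ∂_3 = (8 − 7) − 0 = 1, and there is no ∂_3, so H_2 = Z.

(K is a triangulation of the 2-sphere S^2.)

H_0 = Z,  H_1 = 0,  H_2 = Z.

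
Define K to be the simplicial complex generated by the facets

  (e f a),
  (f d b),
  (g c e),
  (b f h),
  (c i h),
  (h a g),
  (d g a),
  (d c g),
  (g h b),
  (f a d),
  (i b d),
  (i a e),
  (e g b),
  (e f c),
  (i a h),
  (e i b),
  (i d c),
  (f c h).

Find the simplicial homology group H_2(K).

Order the vertices as a < b < c < d < e < f < g < h < i. Listing each simplex with vertices in this order, K has dimension 2 with simplices:

  0-simplices (9): a, b, c, d, e, f, g, h, i
  1-simplices (27): ad, ae, af, ag, ah, ai, bd, be, bf, bg, bh, bi, cd, ce, cf, cg, ch, ci, df, dg, di, ef, eg, ei, fh, gh, hi
  2-simplices (18): adf, adg, aef, aei, agh, ahi, bdf, bdi, beg, bei, bfh, bgh, cdg, cdi, cef, ceg, cfh, chi

giving chain groups C_0 ≅ Z^9, C_1 ≅ Z^27, C_2 ≅ Z^18.

The boundary map ∂_1: C_1 → C_0 maps an edge to its endpoints' difference, ∂[p,q] = q − p.
This gives a 9×27 integer matrix of rank 8; reducing to Smith normal form yields diagonal entries (1,1,1,1,1,1,1,1).

The boundary map ∂_2: C_2 → C_1 acts by ∂[p,q,r] = [q,r] − [p,r] + [p,q]. For instance
  ∂cdi = di − ci + cd,
  ∂bdf = df − bf + bd.
The 27×18 boundary matrix has rank 17 and Smith normal form diag(1,1,1,1,1,1,1,1,1,1,1,1,1,1,1,1,1).

Computing H_k = (kernel of ∂_k) / (image of ∂_{k+1}):

  H_2: rank ker ∂_2 − rank ∂_3 = (18 − 17) − 0 = 1, and there is no ∂_3, so H_2 ≅ Z.

H_2 ≅ Z.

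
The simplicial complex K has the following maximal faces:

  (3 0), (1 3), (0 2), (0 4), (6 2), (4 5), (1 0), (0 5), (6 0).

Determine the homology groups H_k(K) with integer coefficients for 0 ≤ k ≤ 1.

Order the vertices as 0 < 1 < 2 < 3 < 4 < 5 < 6. Listing each simplex with vertices in this order, K has dimension 1 with simplices:

  0-simplices (7): [0], [1], [2], [3], [4], [5], [6]
  1-simplices (9): [0,1], [0,2], [0,3], [0,4], [0,5], [0,6], [1,3], [2,6], [4,5]

so the chain groups are C_0 ≅ Z^7, C_1 ≅ Z^9.

The boundary map ∂_1: C_1 → C_0 maps an edge to its endpoints' difference, ∂[p,q] = q − p. For instance
  ∂[0,1] = [1] − [0].
The resulting 7×9 matrix has rank 6, and its Smith normal form has invariant factors (1,1,1,1,1,1).

Computing H_k = (kernel of ∂_k) / (image of ∂_{k+1}):

  H_0: rank C_0 − rank ∂_1 = 7 − 6 = 1, and the invariant factors of ∂_1 are all 1, so H_0 ≅ Z.
  H_1: rank ker ∂_1 − rank ∂_2 = (9 − 6) − 0 = 3, and there is no ∂_2, so H_1 ≅ Z^3.

H_0 ≅ Z,  H_1 ≅ Z^3.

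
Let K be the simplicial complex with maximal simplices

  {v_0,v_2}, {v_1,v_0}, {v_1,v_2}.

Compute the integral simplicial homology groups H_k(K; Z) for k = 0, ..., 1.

We work with the vertex ordering v_0 < v_1 < v_2. The simplices of K, each written with vertices in increasing order, are:

  0-simplices (3): [v_0], [v_1], [v_2]
  1-simplices (3): [v_0,v_1], [v_0,v_2], [v_1,v_2]

giving chain groups C_0 ≅ Z^3, C_1 ≅ Z^3.

The boundary map ∂_1: C_1 → C_0 sends each edge [p,q] (with p < q) to q − p.
This gives a 3×3 integer matrix of rank 2; reducing to Smith normal form yields diagonal entries (1,1).

Computing H_k = (kernel of ∂_k) / (image of ∂_{k+1}):

  H_0: rank C_0 − rank ∂_1 = 3 − 2 = 1, and the invariant factors of ∂_1 are all 1, so H_0 ≅ Z.
  H_1: rank ker ∂_1 − rank ∂_2 = (3 − 2) − 0 = 1, and there is no ∂_2, so H_1 ≅ Z.

(K is a triangulation of the circle S^1.)

H_0 = Z,  H_1 = Z.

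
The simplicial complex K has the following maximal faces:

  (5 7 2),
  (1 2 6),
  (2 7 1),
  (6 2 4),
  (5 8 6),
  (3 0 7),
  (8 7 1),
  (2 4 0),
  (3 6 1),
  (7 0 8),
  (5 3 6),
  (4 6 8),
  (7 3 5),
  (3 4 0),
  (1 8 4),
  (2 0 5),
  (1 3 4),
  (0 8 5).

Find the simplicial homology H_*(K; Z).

K has 9 vertices, 27 edges, 18 triangles.
rank ∂_0 = 0, rank ∂_1 = 8 ⇒ b_0 = 9 − 0 − 8 = 1; all invariant factors of ∂_1 are 1 so no torsion. So H_0 = Z.
rank ∂_1 = 8, rank ∂_2 = 18 ⇒ b_1 = 27 − 8 − 18 = 1; ∂_2 has invariant factor(s) [2] giving torsion. So H_1 = Z ⊕ Z/2.
rank ∂_2 = 18, rank ∂_3 = 0 ⇒ b_2 = 18 − 18 − 0 = 0. So H_2 = 0.

H_0 ≅ Z,  H_1 ≅ Z ⊕ Z/2,  H_2 = 0.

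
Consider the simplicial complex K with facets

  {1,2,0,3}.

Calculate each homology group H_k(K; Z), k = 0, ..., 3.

Order the vertices as 0 < 1 < 2 < 3. Listing each simplex with vertices in this order, K has dimension 3 with simplices:

  0-simplices (4): [0], [1], [2], [3]
  1-simplices (6): [0,1], [0,2], [0,3], [1,2], [1,3], [2,3]
  2-simplices (4): [0,1,2], [0,1,3], [0,2,3], [1,2,3]
  3-simplices (1): [0,1,2,3]

so the chain groups are C_0 ≅ Z^4, C_1 ≅ Z^6, C_2 ≅ Z^4, C_3 ≅ Z^1.

The boundary map ∂_1: C_1 → C_0 is given by ∂[p,q] = [q] − [p]. For instance
  ∂[0,1] = [1] − [0].
This gives a 4×6 integer matrix of rank 3; reducing to Smith normal form yields diagonal entries (1,1,1).

The boundary map ∂_2: C_2 → C_1 acts by ∂[p,q,r] = [q,r] − [p,r] + [p,q]. For instance
  ∂[0,1,2] = [1,2] − [0,2] + [0,1],
  ∂[1,2,3] = [2,3] − [1,3] + [1,2].
As a 6×4 matrix over Z this has rank 3, with invariant factors (1,1,1).

The boundary map ∂_3: C_3 → C_2 sends each 3-simplex σ to the alternating sum Σ_i (−1)^i (σ with its i-th vertex removed). For instance
  ∂[0,1,2,3] = [1,2,3] − [0,2,3] + [0,1,3] − [0,1,2].
The resulting 4×1 matrix has rank 1, and its Smith normal form has invariant factors (1).

Computing H_k = (kernel of ∂_k) / (image of ∂_{k+1}):

  H_0: rank C_0 − rank ∂_1 = 4 − 3 = 1, and the invariant factors of ∂_1 are all 1, so H_0 = Z.
  H_1: rank ker ∂_1 − rank ∂_2 = (6 − 3) − 3 = 0, and the invariant factors of ∂_2 are all 1, so H_1 = 0.
  H_2: rank ker ∂_2 − rank ∂_3 = (4 − 3) − 1 = 0, and the invariant factors of ∂_3 are all 1, so H_2 = 0.
  H_3: rank ker ∂_3 − rank ∂_4 = (1 − 1) − 0 = 0, and there is no ∂_4, so H_3 = 0.

(K is a triangulation of the 3-simplex.)

H_0 ≅ Z,  H_1 = 0,  H_2 = 0,  H_3 = 0.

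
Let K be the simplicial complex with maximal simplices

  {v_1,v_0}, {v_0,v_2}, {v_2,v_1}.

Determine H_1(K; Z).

H_1 = Z.

Order the vertices as v_0 < v_1 < v_2. Listing each simplex with vertices in this order, K has dimension 1 with simplices:

  0-simplices (3): [v_0], [v_1], [v_2]
  1-simplices (3): [v_0,v_1], [v_0,v_2], [v_1,v_2]

Hence C_0 ≅ Z^3, C_1 ≅ Z^3.

The boundary map ∂_1: C_1 → C_0 maps an edge to its endpoints' difference, ∂[p,q] = q − p. For instance
  ∂[v_0,v_2] = [v_2] − [v_0].
This gives a 3×3 integer matrix of rank 2; reducing to Smith normal form yields diagonal entries (1,1).

From H_k ≅ ker(∂_k) / im(∂_{k+1}) we obtain:

  H_1: rank ker ∂_1 − rank ∂_2 = (3 − 2) − 0 = 1, and there is no ∂_2, so H_1 ≅ Z.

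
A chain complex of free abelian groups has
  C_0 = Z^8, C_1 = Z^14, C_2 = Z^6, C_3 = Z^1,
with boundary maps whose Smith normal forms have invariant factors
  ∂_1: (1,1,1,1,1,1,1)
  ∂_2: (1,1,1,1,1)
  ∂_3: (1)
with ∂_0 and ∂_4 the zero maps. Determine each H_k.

H_0 ≅ Z,  H_1 ≅ Z^2,  H_2 = 0,  H_3 = 0.

H_0: b_0 = 8 − 0 − 7 = 1; torsion from ∂_1 factors > 1: none. So H_0 ≅ Z.
H_1: b_1 = 14 − 7 − 5 = 2; torsion from ∂_2 factors > 1: none. So H_1 ≅ Z^2.
H_2: b_2 = 6 − 5 − 1 = 0; torsion from ∂_3 factors > 1: none. So H_2 ≅ 0.
H_3: b_3 = 1 − 1 − 0 = 0; torsion from ∂_4 factors > 1: none. So H_3 ≅ 0.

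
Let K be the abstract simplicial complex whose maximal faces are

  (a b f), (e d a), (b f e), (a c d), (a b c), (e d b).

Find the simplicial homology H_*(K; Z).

H_0 ≅ Z,  H_1 ≅ Z,  H_2 = 0.

We work with the vertex ordering a < b < c < d < e < f. The simplices of K, each written with vertices in increasing order, are:

  0-simplices (6): a, b, c, d, e, f
  1-simplices (12): ab, ac, ad, ae, af, bc, bd, be, bf, cd, de, ef
  2-simplices (6): abc, abf, acd, ade, bde, bef

Hence C_0 ≅ Z^6, C_1 ≅ Z^12, C_2 ≅ Z^6.

∂_1: C_1 → C_0 is given by ∂[p,q] = [q] − [p]. For instance
  ∂ab = b − a.
The resulting 6×12 matrix has rank 5, and its Smith normal form has invariant factors (1,1,1,1,1).

The boundary map ∂_2: C_2 → C_1 acts by ∂[p,q,r] = [q,r] − [p,r] + [p,q]. For instance
  ∂bef = ef − bf + be,
  ∂abc = bc − ac + ab.
This gives a 12×6 integer matrix of rank 6; reducing to Smith normal form yields diagonal entries (1,1,1,1,1,1).

Now H_k = ker ∂_k / im ∂_{k+1}, so:

  H_0: rank C_0 − rank ∂_1 = 6 − 5 = 1, and the invariant factors of ∂_1 are all 1, so H_0 = Z.
  H_1: rank ker ∂_1 − rank ∂_2 = (12 − 5) − 6 = 1, and the invariant factors of ∂_2 are all 1, so H_1 = Z.
  H_2: rank ker ∂_2 − rank ∂_3 = (6 − 6) − 0 = 0, and there is no ∂_3, so H_2 = 0.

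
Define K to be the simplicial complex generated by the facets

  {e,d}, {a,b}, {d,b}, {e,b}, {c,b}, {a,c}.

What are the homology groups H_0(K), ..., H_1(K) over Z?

Order the vertices as a < b < c < d < e. Listing each simplex with vertices in this order, K has dimension 1 with simplices:

  0-simplices (5): a, b, c, d, e
  1-simplices (6): ab, ac, bc, bd, be, de

giving chain groups C_0 ≅ Z^5, C_1 ≅ Z^6.

Boundary ∂_1: C_1 → C_0 is given by ∂[p,q] = [q] − [p]. For instance
  ∂bd = d − b.
As a 5×6 matrix over Z this has rank 4, with invariant factors (1,1,1,1).

Computing H_k = (kernel of ∂_k) / (image of ∂_{k+1}):

  H_0: rank C_0 − rank ∂_1 = 5 − 4 = 1, and the invariant factors of ∂_1 are all 1, so H_0 ≅ Z.
  H_1: rank ker ∂_1 − rank ∂_2 = (6 − 4) − 0 = 2, and there is no ∂_2, so H_1 ≅ Z^2.

As a check, the Euler characteristic is 5 − 6 = -1, which agrees with 1 − 2 = -1.

H_0 ≅ Z,  H_1 ≅ Z^2.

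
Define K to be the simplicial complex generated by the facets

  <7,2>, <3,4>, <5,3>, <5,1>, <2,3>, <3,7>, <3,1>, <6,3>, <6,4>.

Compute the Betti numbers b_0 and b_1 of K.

We work with the vertex ordering 1 < 2 < 3 < 4 < 5 < 6 < 7. The simplices of K, each written with vertices in increasing order, are:

  0-simplices (7): [1], [2], [3], [4], [5], [6], [7]
  1-simplices (9): [1,3], [1,5], [2,3], [2,7], [3,4], [3,5], [3,6], [3,7], [4,6]

Hence C_0 ≅ Z^7, C_1 ≅ Z^9.

∂_1: C_1 → C_0 sends each edge [p,q] (with p < q) to q − p. For instance
  ∂[3,6] = [6] − [3].
The 7×9 boundary matrix has rank 6 and Smith normal form diag(1,1,1,1,1,1).

Computing H_k = (kernel of ∂_k) / (image of ∂_{k+1}):

  H_0: rank C_0 − rank ∂_1 = 7 − 6 = 1, and the invariant factors of ∂_1 are all 1, so H_0 = Z.
  H_1: rank ker ∂_1 − rank ∂_2 = (9 − 6) − 0 = 3, and there is no ∂_2, so H_1 = Z^3.

As a check, the Euler characteristic is 7 − 9 = -2, which agrees with 1 − 3 = -2.
(K is a triangulation of a wedge of 3 circles.)

Hence the Betti numbers are b_0 = 1, b_1 = 3.

b_0 = 1, b_1 = 3.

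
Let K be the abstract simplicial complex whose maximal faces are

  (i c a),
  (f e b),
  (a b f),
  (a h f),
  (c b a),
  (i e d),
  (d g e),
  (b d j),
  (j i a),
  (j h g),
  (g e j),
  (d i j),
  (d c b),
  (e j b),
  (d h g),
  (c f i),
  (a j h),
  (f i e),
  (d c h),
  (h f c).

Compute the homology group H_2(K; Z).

Fix the vertex order a < b < c < d < e < f < g < h < i < j and write every simplex with vertices in increasing order. Then dim K = 2 and the simplices of K are:

  0-simplices (10): a, b, c, d, e, f, g, h, i, j
  1-simplices (30): ab, ac, af, ah, ai, aj, bc, bd, be, bf, bj, cd, cf, ch, ci, de, dg, dh, di, dj, ef, eg, ei, ej, fh, fi, gh, gj, hj, ij
  2-simplices (20): abc, abf, aci, afh, ahj, aij, bcd, bdj, bef, bej, cdh, cfh, cfi, deg, dei, dgh, dij, efi, egj, ghj

Hence C_0 ≅ Z^10, C_1 ≅ Z^30, C_2 ≅ Z^20.

The boundary map ∂_1: C_1 → C_0 is given by ∂[p,q] = [q] − [p]. For instance
  ∂dj = j − d.
The 10×30 boundary matrix has rank 9 and Smith normal form diag(1,1,1,1,1,1,1,1,1).

The boundary map ∂_2: C_2 → C_1 maps a triangle to the signed sum of its edges. For instance
  ∂cfi = fi − ci + cf,
  ∂bef = ef − bf + be.
This gives a 30×20 integer matrix of rank 20; reducing to Smith normal form yields diagonal entries (1,1,1,1,1,1,1,1,1,1,1,1,1,1,1,1,1,1,1,2).

Reading off H_k = ker ∂_k / im ∂_{k+1}:

  H_2: rank ker ∂_2 − rank ∂_3 = (20 − 20) − 0 = 0, and there is no ∂_3, so H_2 = 0.

H_2 = 0.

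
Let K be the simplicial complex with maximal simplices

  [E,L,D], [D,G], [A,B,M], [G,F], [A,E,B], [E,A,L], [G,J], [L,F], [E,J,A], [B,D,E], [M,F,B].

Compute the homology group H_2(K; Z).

Take the total order A < B < D < E < F < G < J < L < M on the vertex set. Then K (dimension 2) consists of the simplices:

  0-simplices (9): A, B, D, E, F, G, J, L, M
  1-simplices (18): AB, AE, AJ, AL, AM, BD, BE, BF, BM, DE, DG, DL, EJ, EL, FG, FL, FM, GJ
  2-simplices (7): ABE, ABM, AEJ, AEL, BDE, BFM, DEL

so the chain groups are C_0 ≅ Z^9, C_1 ≅ Z^18, C_2 ≅ Z^7.

∂_1: C_1 → C_0 maps an edge to its endpoints' difference, ∂[p,q] = q − p. For instance
  ∂FL = L − F.
This gives a 9×18 integer matrix of rank 8; reducing to Smith normal form yields diagonal entries (1,1,1,1,1,1,1,1).

∂_2: C_2 → C_1 sends each 2-simplex [p,q,r] to [q,r] − [p,r] + [p,q]. For instance
  ∂DEL = EL − DL + DE,
  ∂ABE = BE − AE + AB.
This gives a 18×7 integer matrix of rank 7; reducing to Smith normal form yields diagonal entries (1,1,1,1,1,1,1).

From H_k ≅ ker(∂_k) / im(∂_{k+1}) we obtain:

  H_2: rank ker ∂_2 − rank ∂_3 = (7 − 7) − 0 = 0, and there is no ∂_3, so H_2 ≅ 0.

H_2 = 0.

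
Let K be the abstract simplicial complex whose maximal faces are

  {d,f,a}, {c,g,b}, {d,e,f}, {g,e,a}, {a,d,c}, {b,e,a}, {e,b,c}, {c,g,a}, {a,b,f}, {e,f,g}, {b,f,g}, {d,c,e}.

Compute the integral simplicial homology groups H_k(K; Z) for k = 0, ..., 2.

Take the total order a < b < c < d < e < f < g on the vertex set. Then K (dimension 2) consists of the simplices:

  0-simplices (7): a, b, c, d, e, f, g
  1-simplices (18): ab, ac, ad, ae, af, ag, bc, be, bf, bg, cd, ce, cg, de, df, ef, eg, fg
  2-simplices (12): abe, abf, acd, acg, adf, aeg, bce, bcg, bfg, cde, def, efg

giving chain groups C_0 ≅ Z^7, C_1 ≅ Z^18, C_2 ≅ Z^12.

Boundary ∂_1: C_1 → C_0 maps an edge to its endpoints' difference, ∂[p,q] = q − p.
The resulting 7×18 matrix has rank 6, and its Smith normal form has invariant factors (1,1,1,1,1,1).

The boundary map ∂_2: C_2 → C_1 maps a triangle to the signed sum of its edges. For instance
  ∂cde = de − ce + cd,
  ∂aeg = eg − ag + ae.
The resulting 18×12 matrix has rank 12, and its Smith normal form has invariant factors (1,1,1,1,1,1,1,1,1,1,1,2).

Computing H_k = (kernel of ∂_k) / (image of ∂_{k+1}):

  H_0: rank C_0 − rank ∂_1 = 7 − 6 = 1, and the invariant factors of ∂_1 are all 1, so H_0 = Z.
  H_1: rank ker ∂_1 − rank ∂_2 = (18 − 6) − 12 = 0, and ∂_2 has invariant factor 2 > 1, so H_1 = Z/2.
  H_2: rank ker ∂_2 − rank ∂_3 = (12 − 12) − 0 = 0, and there is no ∂_3, so H_2 = 0.

H_0 = Z,  H_1 = Z/2,  H_2 = 0.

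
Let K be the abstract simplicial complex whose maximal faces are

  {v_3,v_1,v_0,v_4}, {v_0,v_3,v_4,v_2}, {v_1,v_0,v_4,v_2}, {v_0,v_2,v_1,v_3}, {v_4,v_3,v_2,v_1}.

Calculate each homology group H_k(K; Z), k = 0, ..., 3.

Fix the vertex order v_0 < v_1 < v_2 < v_3 < v_4 and write every simplex with vertices in increasing order. Then dim K = 3 and the simplices of K are:

  0-simplices (5): [v_0], [v_1], [v_2], [v_3], [v_4]
  1-simplices (10): [v_0,v_1], [v_0,v_2], [v_0,v_3], [v_0,v_4], [v_1,v_2], [v_1,v_3], [v_1,v_4], [v_2,v_3], [v_2,v_4], [v_3,v_4]
  2-simplices (10): [v_0,v_1,v_2], [v_0,v_1,v_3], [v_0,v_1,v_4], [v_0,v_2,v_3], [v_0,v_2,v_4], [v_0,v_3,v_4], [v_1,v_2,v_3], [v_1,v_2,v_4], [v_1,v_3,v_4], [v_2,v_3,v_4]
  3-simplices (5): [v_0,v_1,v_2,v_3], [v_0,v_1,v_2,v_4], [v_0,v_1,v_3,v_4], [v_0,v_2,v_3,v_4], [v_1,v_2,v_3,v_4]

giving chain groups C_0 ≅ Z^5, C_1 ≅ Z^10, C_2 ≅ Z^10, C_3 ≅ Z^5.

Boundary ∂_1: C_1 → C_0 is given by ∂[p,q] = [q] − [p]. For instance
  ∂[v_1,v_4] = [v_4] − [v_1].
The 5×10 boundary matrix has rank 4 and Smith normal form diag(1,1,1,1).

∂_2: C_2 → C_1 sends each 2-simplex [p,q,r] to [q,r] − [p,r] + [p,q]. For instance
  ∂[v_1,v_2,v_4] = [v_2,v_4] − [v_1,v_4] + [v_1,v_2],
  ∂[v_0,v_1,v_4] = [v_1,v_4] − [v_0,v_4] + [v_0,v_1].
The resulting 10×10 matrix has rank 6, and its Smith normal form has invariant factors (1,1,1,1,1,1).

Boundary ∂_3: C_3 → C_2 sends each 3-simplex σ to the alternating sum Σ_i (−1)^i (σ with its i-th vertex removed). For instance
  ∂[v_1,v_2,v_3,v_4] = [v_2,v_3,v_4] − [v_1,v_3,v_4] + [v_1,v_2,v_4] − [v_1,v_2,v_3],
  ∂[v_0,v_2,v_3,v_4] = [v_2,v_3,v_4] − [v_0,v_3,v_4] + [v_0,v_2,v_4] − [v_0,v_2,v_3].
As a 10×5 matrix over Z this has rank 4, with invariant factors (1,1,1,1).

From H_k ≅ ker(∂_k) / im(∂_{k+1}) we obtain:

  H_0: rank C_0 − rank ∂_1 = 5 − 4 = 1, and the invariant factors of ∂_1 are all 1, so H_0 = Z.
  H_1: rank ker ∂_1 − rank ∂_2 = (10 − 4) − 6 = 0, and the invariant factors of ∂_2 are all 1, so H_1 = 0.
  H_2: rank ker ∂_2 − rank ∂_3 = (10 − 6) − 4 = 0, and the invariant factors of ∂_3 are all 1, so H_2 = 0.
  H_3: rank ker ∂_3 − rank ∂_4 = (5 − 4) − 0 = 1, and there is no ∂_4, so H_3 = Z.

As a check, the Euler characteristic is 5 − 10 + 10 − 5 = 0, which agrees with 1 − 0 + 0 − 1 = 0.
(K is a triangulation of the 3-sphere S^3.)

H_0 ≅ Z,  H_1 = 0,  H_2 = 0,  H_3 ≅ Z.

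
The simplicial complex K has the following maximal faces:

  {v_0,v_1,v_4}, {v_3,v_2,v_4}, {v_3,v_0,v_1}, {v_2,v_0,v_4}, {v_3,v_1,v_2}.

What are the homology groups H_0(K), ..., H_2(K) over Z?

H_0 = Z,  H_1 = Z,  H_2 = 0.

Take the total order v_0 < v_1 < v_2 < v_3 < v_4 on the vertex set. Then K (dimension 2) consists of the simplices:

  0-simplices (5): [v_0], [v_1], [v_2], [v_3], [v_4]
  1-simplices (10): [v_0,v_1], [v_0,v_2], [v_0,v_3], [v_0,v_4], [v_1,v_2], [v_1,v_3], [v_1,v_4], [v_2,v_3], [v_2,v_4], [v_3,v_4]
  2-simplices (5): [v_0,v_1,v_3], [v_0,v_1,v_4], [v_0,v_2,v_4], [v_1,v_2,v_3], [v_2,v_3,v_4]

giving chain groups C_0 ≅ Z^5, C_1 ≅ Z^10, C_2 ≅ Z^5.

The boundary map ∂_1: C_1 → C_0 maps an edge to its endpoints' difference, ∂[p,q] = q − p. For instance
  ∂[v_3,v_4] = [v_4] − [v_3].
This gives a 5×10 integer matrix of rank 4; reducing to Smith normal form yields diagonal entries (1,1,1,1).

The boundary map ∂_2: C_2 → C_1 maps a triangle to the signed sum of its edges. For instance
  ∂[v_2,v_3,v_4] = [v_3,v_4] − [v_2,v_4] + [v_2,v_3],
  ∂[v_1,v_2,v_3] = [v_2,v_3] − [v_1,v_3] + [v_1,v_2].
The 10×5 boundary matrix has rank 5 and Smith normal form diag(1,1,1,1,1).

From H_k ≅ ker(∂_k) / im(∂_{k+1}) we obtain:

  H_0: rank C_0 − rank ∂_1 = 5 − 4 = 1, and the invariant factors of ∂_1 are all 1, so H_0 ≅ Z.
  H_1: rank ker ∂_1 − rank ∂_2 = (10 − 4) − 5 = 1, and the invariant factors of ∂_2 are all 1, so H_1 ≅ Z.
  H_2: rank ker ∂_2 − rank ∂_3 = (5 − 5) − 0 = 0, and there is no ∂_3, so H_2 ≅ 0.

(K is a triangulation of the Möbius band.)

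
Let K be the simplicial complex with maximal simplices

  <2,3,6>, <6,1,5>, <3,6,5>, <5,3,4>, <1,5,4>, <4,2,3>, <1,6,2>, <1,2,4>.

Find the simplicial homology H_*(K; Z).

Fix the vertex order 1 < 2 < 3 < 4 < 5 < 6 and write every simplex with vertices in increasing order. Then dim K = 2 and the simplices of K are:

  0-simplices (6): [1], [2], [3], [4], [5], [6]
  1-simplices (12): [1,2], [1,4], [1,5], [1,6], [2,3], [2,4], [2,6], [3,4], [3,5], [3,6], [4,5], [5,6]
  2-simplices (8): [1,2,4], [1,2,6], [1,4,5], [1,5,6], [2,3,4], [2,3,6], [3,4,5], [3,5,6]

Hence C_0 ≅ Z^6, C_1 ≅ Z^12, C_2 ≅ Z^8.

The boundary map ∂_1: C_1 → C_0 maps an edge to its endpoints' difference, ∂[p,q] = q − p.
The 6×12 boundary matrix has rank 5 and Smith normal form diag(1,1,1,1,1).

The boundary map ∂_2: C_2 → C_1 maps a triangle to the signed sum of its edges. For instance
  ∂[1,4,5] = [4,5] − [1,5] + [1,4],
  ∂[2,3,6] = [3,6] − [2,6] + [2,3].
The resulting 12×8 matrix has rank 7, and its Smith normal form has invariant factors (1,1,1,1,1,1,1).

Now H_k = ker ∂_k / im ∂_{k+1}, so:

  H_0: rank C_0 − rank ∂_1 = 6 − 5 = 1, and the invariant factors of ∂_1 are all 1, so H_0 ≅ Z.
  H_1: rank ker ∂_1 − rank ∂_2 = (12 − 5) − 7 = 0, and the invariant factors of ∂_2 are all 1, so H_1 ≅ 0.
  H_2: rank ker ∂_2 − rank ∂_3 = (8 − 7) − 0 = 1, and there is no ∂_3, so H_2 ≅ Z.

H_0 = Z,  H_1 = 0,  H_2 = Z.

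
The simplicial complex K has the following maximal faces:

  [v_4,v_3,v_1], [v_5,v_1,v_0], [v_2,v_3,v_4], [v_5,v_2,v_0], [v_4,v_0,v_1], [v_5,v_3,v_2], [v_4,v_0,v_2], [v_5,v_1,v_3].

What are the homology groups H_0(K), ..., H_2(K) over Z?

H_0 = Z,  H_1 = 0,  H_2 = Z.

K has 6 vertices, 12 edges, 8 triangles.
rank ∂_0 = 0, rank ∂_1 = 5 ⇒ b_0 = 6 − 0 − 5 = 1; all invariant factors of ∂_1 are 1 so no torsion. So H_0 = Z.
rank ∂_1 = 5, rank ∂_2 = 7 ⇒ b_1 = 12 − 5 − 7 = 0; all invariant factors of ∂_2 are 1 so no torsion. So H_1 = 0.
rank ∂_2 = 7, rank ∂_3 = 0 ⇒ b_2 = 8 − 7 − 0 = 1. So H_2 = Z.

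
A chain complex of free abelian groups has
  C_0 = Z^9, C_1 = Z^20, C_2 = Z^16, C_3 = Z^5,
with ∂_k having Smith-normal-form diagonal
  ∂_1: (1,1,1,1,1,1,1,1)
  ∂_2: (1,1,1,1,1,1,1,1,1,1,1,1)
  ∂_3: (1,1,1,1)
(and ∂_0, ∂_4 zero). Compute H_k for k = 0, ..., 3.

H_0 = Z,  H_1 = 0,  H_2 = 0,  H_3 = Z.

H_0: b_0 = 9 − 0 − 8 = 1; torsion from ∂_1 factors > 1: none. So H_0 = Z.
H_1: b_1 = 20 − 8 − 12 = 0; torsion from ∂_2 factors > 1: none. So H_1 = 0.
H_2: b_2 = 16 − 12 − 4 = 0; torsion from ∂_3 factors > 1: none. So H_2 = 0.
H_3: b_3 = 5 − 4 − 0 = 1; torsion from ∂_4 factors > 1: none. So H_3 = Z.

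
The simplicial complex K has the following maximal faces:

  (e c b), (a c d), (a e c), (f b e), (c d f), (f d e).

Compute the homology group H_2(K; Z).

H_2 ≅ 0.

Take the total order a < b < c < d < e < f on the vertex set. Then K (dimension 2) consists of the simplices:

  0-simplices (6): a, b, c, d, e, f
  1-simplices (12): ac, ad, ae, bc, be, bf, cd, ce, cf, de, df, ef
  2-simplices (6): acd, ace, bce, bef, cdf, def

so the chain groups are C_0 ≅ Z^6, C_1 ≅ Z^12, C_2 ≅ Z^6.

∂_1: C_1 → C_0 maps an edge to its endpoints' difference, ∂[p,q] = q − p. For instance
  ∂ae = e − a.
The resulting 6×12 matrix has rank 5, and its Smith normal form has invariant factors (1,1,1,1,1).

The boundary map ∂_2: C_2 → C_1 acts by ∂[p,q,r] = [q,r] − [p,r] + [p,q]. For instance
  ∂bef = ef − bf + be,
  ∂ace = ce − ae + ac.
The 12×6 boundary matrix has rank 6 and Smith normal form diag(1,1,1,1,1,1).

Now H_k = ker ∂_k / im ∂_{k+1}, so:

  H_2: rank ker ∂_2 − rank ∂_3 = (6 − 6) − 0 = 0, and there is no ∂_3, so H_2 = 0.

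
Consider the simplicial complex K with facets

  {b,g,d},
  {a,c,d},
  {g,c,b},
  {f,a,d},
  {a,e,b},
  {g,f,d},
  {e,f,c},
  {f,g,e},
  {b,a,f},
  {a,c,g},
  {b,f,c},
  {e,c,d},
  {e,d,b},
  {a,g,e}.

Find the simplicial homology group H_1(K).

H_1 = Z^2.

Take the total order a < b < c < d < e < f < g on the vertex set. Then K (dimension 2) consists of the simplices:

  0-simplices (7): a, b, c, d, e, f, g
  1-simplices (21): ab, ac, ad, ae, af, ag, bc, bd, be, bf, bg, cd, ce, cf, cg, de, df, dg, ef, eg, fg
  2-simplices (14): abe, abf, acd, acg, adf, aeg, bcf, bcg, bde, bdg, cde, cef, dfg, efg

Hence C_0 ≅ Z^7, C_1 ≅ Z^21, C_2 ≅ Z^14.

Boundary ∂_1: C_1 → C_0 is given by ∂[p,q] = [q] − [p]. For instance
  ∂fg = g − f.
This gives a 7×21 integer matrix of rank 6; reducing to Smith normal form yields diagonal entries (1,1,1,1,1,1).

Boundary ∂_2: C_2 → C_1 acts by ∂[p,q,r] = [q,r] − [p,r] + [p,q]. For instance
  ∂abe = be − ae + ab,
  ∂aeg = eg − ag + ae.
This gives a 21×14 integer matrix of rank 13; reducing to Smith normal form yields diagonal entries (1,1,1,1,1,1,1,1,1,1,1,1,1).

Reading off H_k = ker ∂_k / im ∂_{k+1}:

  H_1: rank ker ∂_1 − rank ∂_2 = (21 − 6) − 13 = 2, and the invariant factors of ∂_2 are all 1, so H_1 = Z^2.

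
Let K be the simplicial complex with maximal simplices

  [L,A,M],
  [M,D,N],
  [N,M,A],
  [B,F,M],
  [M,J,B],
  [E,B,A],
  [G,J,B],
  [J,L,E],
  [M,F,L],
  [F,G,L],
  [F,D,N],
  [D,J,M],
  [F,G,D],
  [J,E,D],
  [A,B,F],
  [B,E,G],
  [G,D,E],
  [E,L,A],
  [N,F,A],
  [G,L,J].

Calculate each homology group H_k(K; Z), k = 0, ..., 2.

H_0 ≅ Z,  H_1 ≅ Z ⊕ Z/2Z,  H_2 = 0.

Fix the vertex order A < B < D < E < F < G < J < L < M < N and write every simplex with vertices in increasing order. Then dim K = 2 and the simplices of K are:

  0-simplices (10): A, B, D, E, F, G, J, L, M, N
  1-simplices (30): AB, AE, AF, AL, AM, AN, BE, BF, BG, BJ, BM, DE, DF, DG, DJ, DM, DN, EG, EJ, EL, FG, FL, FM, FN, GJ, GL, JL, JM, LM, MN
  2-simplices (20): ABE, ABF, AEL, AFN, ALM, AMN, BEG, BFM, BGJ, BJM, DEG, DEJ, DFG, DFN, DJM, DMN, EJL, FGL, FLM, GJL

Hence C_0 ≅ Z^10, C_1 ≅ Z^30, C_2 ≅ Z^20.

The boundary map ∂_1: C_1 → C_0 is given by ∂[p,q] = [q] − [p].
The 10×30 boundary matrix has rank 9 and Smith normal form diag(1,1,1,1,1,1,1,1,1).

The boundary map ∂_2: C_2 → C_1 acts by ∂[p,q,r] = [q,r] − [p,r] + [p,q]. For instance
  ∂AMN = MN − AN + AM,
  ∂FGL = GL − FL + FG.
As a 30×20 matrix over Z this has rank 20, with invariant factors (1,1,1,1,1,1,1,1,1,1,1,1,1,1,1,1,1,1,1,2).

Now H_k = ker ∂_k / im ∂_{k+1}, so:

  H_0: rank C_0 − rank ∂_1 = 10 − 9 = 1, and the invariant factors of ∂_1 are all 1, so H_0 ≅ Z.
  H_1: rank ker ∂_1 − rank ∂_2 = (30 − 9) − 20 = 1, and ∂_2 has invariant factor 2 > 1, so H_1 ≅ Z ⊕ Z/2Z.
  H_2: rank ker ∂_2 − rank ∂_3 = (20 − 20) − 0 = 0, and there is no ∂_3, so H_2 ≅ 0.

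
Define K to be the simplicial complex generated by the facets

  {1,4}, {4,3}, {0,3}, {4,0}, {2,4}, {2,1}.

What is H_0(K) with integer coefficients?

Take the total order 0 < 1 < 2 < 3 < 4 on the vertex set. Then K (dimension 1) consists of the simplices:

  0-simplices (5): [0], [1], [2], [3], [4]
  1-simplices (6): [0,3], [0,4], [1,2], [1,4], [2,4], [3,4]

giving chain groups C_0 ≅ Z^5, C_1 ≅ Z^6.

Boundary ∂_1: C_1 → C_0 sends each edge [p,q] (with p < q) to q − p. For instance
  ∂[3,4] = [4] − [3].
The resulting 5×6 matrix has rank 4, and its Smith normal form has invariant factors (1,1,1,1).

From H_k ≅ ker(∂_k) / im(∂_{k+1}) we obtain:

  H_0: rank C_0 − rank ∂_1 = 5 − 4 = 1, and the invariant factors of ∂_1 are all 1, so H_0 = Z.

H_0 ≅ Z.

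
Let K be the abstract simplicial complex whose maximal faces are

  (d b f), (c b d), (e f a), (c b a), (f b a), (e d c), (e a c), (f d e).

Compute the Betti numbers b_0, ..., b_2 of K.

Take the total order a < b < c < d < e < f on the vertex set. Then K (dimension 2) consists of the simplices:

  0-simplices (6): a, b, c, d, e, f
  1-simplices (12): ab, ac, ae, af, bc, bd, bf, cd, ce, de, df, ef
  2-simplices (8): abc, abf, ace, aef, bcd, bdf, cde, def

Hence C_0 ≅ Z^6, C_1 ≅ Z^12, C_2 ≅ Z^8.

∂_1: C_1 → C_0 maps an edge to its endpoints' difference, ∂[p,q] = q − p. For instance
  ∂ae = e − a.
This gives a 6×12 integer matrix of rank 5; reducing to Smith normal form yields diagonal entries (1,1,1,1,1).

Boundary ∂_2: C_2 → C_1 maps a triangle to the signed sum of its edges. For instance
  ∂abf = bf − af + ab,
  ∂abc = bc − ac + ab.
This gives a 12×8 integer matrix of rank 7; reducing to Smith normal form yields diagonal entries (1,1,1,1,1,1,1).

From H_k ≅ ker(∂_k) / im(∂_{k+1}) we obtain:

  H_0: rank C_0 − rank ∂_1 = 6 − 5 = 1, and the invariant factors of ∂_1 are all 1, so H_0 ≅ Z.
  H_1: rank ker ∂_1 − rank ∂_2 = (12 − 5) − 7 = 0, and the invariant factors of ∂_2 are all 1, so H_1 ≅ 0.
  H_2: rank ker ∂_2 − rank ∂_3 = (8 − 7) − 0 = 1, and there is no ∂_3, so H_2 ≅ Z.

As a check, the Euler characteristic is 6 − 12 + 8 = 2, which agrees with 1 − 0 + 1 = 2.

Hence the Betti numbers are b_0 = 1, b_1 = 0, b_2 = 1.

b_0 = 1, b_1 = 0, b_2 = 1.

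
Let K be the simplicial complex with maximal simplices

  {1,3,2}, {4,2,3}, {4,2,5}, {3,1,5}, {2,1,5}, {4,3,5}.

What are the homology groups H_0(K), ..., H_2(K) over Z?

Take the total order 1 < 2 < 3 < 4 < 5 on the vertex set. Then K (dimension 2) consists of the simplices:

  0-simplices (5): [1], [2], [3], [4], [5]
  1-simplices (9): [1,2], [1,3], [1,5], [2,3], [2,4], [2,5], [3,4], [3,5], [4,5]
  2-simplices (6): [1,2,3], [1,2,5], [1,3,5], [2,3,4], [2,4,5], [3,4,5]

giving chain groups C_0 ≅ Z^5, C_1 ≅ Z^9, C_2 ≅ Z^6.

The boundary map ∂_1: C_1 → C_0 maps an edge to its endpoints' difference, ∂[p,q] = q − p. For instance
  ∂[3,4] = [4] − [3].
This gives a 5×9 integer matrix of rank 4; reducing to Smith normal form yields diagonal entries (1,1,1,1).

The boundary map ∂_2: C_2 → C_1 maps a triangle to the signed sum of its edges. For instance
  ∂[1,2,5] = [2,5] − [1,5] + [1,2],
  ∂[2,3,4] = [3,4] − [2,4] + [2,3].
The 9×6 boundary matrix has rank 5 and Smith normal form diag(1,1,1,1,1).

Computing H_k = (kernel of ∂_k) / (image of ∂_{k+1}):

  H_0: rank C_0 − rank ∂_1 = 5 − 4 = 1, and the invariant factors of ∂_1 are all 1, so H_0 ≅ Z.
  H_1: rank ker ∂_1 − rank ∂_2 = (9 − 4) − 5 = 0, and the invariant factors of ∂_2 are all 1, so H_1 ≅ 0.
  H_2: rank ker ∂_2 − rank ∂_3 = (6 − 5) − 0 = 1, and there is no ∂_3, so H_2 ≅ Z.

H_0 = Z,  H_1 = 0,  H_2 = Z.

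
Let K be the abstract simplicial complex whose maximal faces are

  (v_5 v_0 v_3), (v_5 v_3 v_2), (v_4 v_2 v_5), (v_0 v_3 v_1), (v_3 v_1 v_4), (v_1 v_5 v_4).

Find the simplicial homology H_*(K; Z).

H_0 ≅ Z,  H_1 ≅ Z,  H_2 = 0.

Take the total order v_0 < v_1 < v_2 < v_3 < v_4 < v_5 on the vertex set. Then K (dimension 2) consists of the simplices:

  0-simplices (6): [v_0], [v_1], [v_2], [v_3], [v_4], [v_5]
  1-simplices (12): [v_0,v_1], [v_0,v_3], [v_0,v_5], [v_1,v_3], [v_1,v_4], [v_1,v_5], [v_2,v_3], [v_2,v_4], [v_2,v_5], [v_3,v_4], [v_3,v_5], [v_4,v_5]
  2-simplices (6): [v_0,v_1,v_3], [v_0,v_3,v_5], [v_1,v_3,v_4], [v_1,v_4,v_5], [v_2,v_3,v_5], [v_2,v_4,v_5]

Hence C_0 ≅ Z^6, C_1 ≅ Z^12, C_2 ≅ Z^6.

The boundary map ∂_1: C_1 → C_0 sends each edge [p,q] (with p < q) to q − p. For instance
  ∂[v_1,v_3] = [v_3] − [v_1].
As a 6×12 matrix over Z this has rank 5, with invariant factors (1,1,1,1,1).

∂_2: C_2 → C_1 maps a triangle to the signed sum of its edges. For instance
  ∂[v_2,v_3,v_5] = [v_3,v_5] − [v_2,v_5] + [v_2,v_3],
  ∂[v_1,v_3,v_4] = [v_3,v_4] − [v_1,v_4] + [v_1,v_3].
This gives a 12×6 integer matrix of rank 6; reducing to Smith normal form yields diagonal entries (1,1,1,1,1,1).

Computing H_k = (kernel of ∂_k) / (image of ∂_{k+1}):

  H_0: rank C_0 − rank ∂_1 = 6 − 5 = 1, and the invariant factors of ∂_1 are all 1, so H_0 ≅ Z.
  H_1: rank ker ∂_1 − rank ∂_2 = (12 − 5) − 6 = 1, and the invariant factors of ∂_2 are all 1, so H_1 ≅ Z.
  H_2: rank ker ∂_2 − rank ∂_3 = (6 − 6) − 0 = 0, and there is no ∂_3, so H_2 ≅ 0.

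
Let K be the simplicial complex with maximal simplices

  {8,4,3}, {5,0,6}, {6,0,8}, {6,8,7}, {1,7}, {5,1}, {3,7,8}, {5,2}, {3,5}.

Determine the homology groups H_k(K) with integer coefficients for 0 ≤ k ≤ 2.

Order the vertices as 0 < 1 < 2 < 3 < 4 < 5 < 6 < 7 < 8. Listing each simplex with vertices in this order, K has dimension 2 with simplices:

  0-simplices (9): [0], [1], [2], [3], [4], [5], [6], [7], [8]
  1-simplices (15): [0,5], [0,6], [0,8], [1,5], [1,7], [2,5], [3,4], [3,5], [3,7], [3,8], [4,8], [5,6], [6,7], [6,8], [7,8]
  2-simplices (5): [0,5,6], [0,6,8], [3,4,8], [3,7,8], [6,7,8]

so the chain groups are C_0 ≅ Z^9, C_1 ≅ Z^15, C_2 ≅ Z^5.

The boundary map ∂_1: C_1 → C_0 maps an edge to its endpoints' difference, ∂[p,q] = q − p. For instance
  ∂[5,6] = [6] − [5].
As a 9×15 matrix over Z this has rank 8, with invariant factors (1,1,1,1,1,1,1,1).

Boundary ∂_2: C_2 → C_1 maps a triangle to the signed sum of its edges. For instance
  ∂[0,6,8] = [6,8] − [0,8] + [0,6],
  ∂[3,7,8] = [7,8] − [3,8] + [3,7].
The resulting 15×5 matrix has rank 5, and its Smith normal form has invariant factors (1,1,1,1,1).

Computing H_k = (kernel of ∂_k) / (image of ∂_{k+1}):

  H_0: rank C_0 − rank ∂_1 = 9 − 8 = 1, and the invariant factors of ∂_1 are all 1, so H_0 = Z.
  H_1: rank ker ∂_1 − rank ∂_2 = (15 − 8) − 5 = 2, and the invariant factors of ∂_2 are all 1, so H_1 = Z^2.
  H_2: rank ker ∂_2 − rank ∂_3 = (5 − 5) − 0 = 0, and there is no ∂_3, so H_2 = 0.

H_0 = Z,  H_1 = Z^2,  H_2 = 0.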